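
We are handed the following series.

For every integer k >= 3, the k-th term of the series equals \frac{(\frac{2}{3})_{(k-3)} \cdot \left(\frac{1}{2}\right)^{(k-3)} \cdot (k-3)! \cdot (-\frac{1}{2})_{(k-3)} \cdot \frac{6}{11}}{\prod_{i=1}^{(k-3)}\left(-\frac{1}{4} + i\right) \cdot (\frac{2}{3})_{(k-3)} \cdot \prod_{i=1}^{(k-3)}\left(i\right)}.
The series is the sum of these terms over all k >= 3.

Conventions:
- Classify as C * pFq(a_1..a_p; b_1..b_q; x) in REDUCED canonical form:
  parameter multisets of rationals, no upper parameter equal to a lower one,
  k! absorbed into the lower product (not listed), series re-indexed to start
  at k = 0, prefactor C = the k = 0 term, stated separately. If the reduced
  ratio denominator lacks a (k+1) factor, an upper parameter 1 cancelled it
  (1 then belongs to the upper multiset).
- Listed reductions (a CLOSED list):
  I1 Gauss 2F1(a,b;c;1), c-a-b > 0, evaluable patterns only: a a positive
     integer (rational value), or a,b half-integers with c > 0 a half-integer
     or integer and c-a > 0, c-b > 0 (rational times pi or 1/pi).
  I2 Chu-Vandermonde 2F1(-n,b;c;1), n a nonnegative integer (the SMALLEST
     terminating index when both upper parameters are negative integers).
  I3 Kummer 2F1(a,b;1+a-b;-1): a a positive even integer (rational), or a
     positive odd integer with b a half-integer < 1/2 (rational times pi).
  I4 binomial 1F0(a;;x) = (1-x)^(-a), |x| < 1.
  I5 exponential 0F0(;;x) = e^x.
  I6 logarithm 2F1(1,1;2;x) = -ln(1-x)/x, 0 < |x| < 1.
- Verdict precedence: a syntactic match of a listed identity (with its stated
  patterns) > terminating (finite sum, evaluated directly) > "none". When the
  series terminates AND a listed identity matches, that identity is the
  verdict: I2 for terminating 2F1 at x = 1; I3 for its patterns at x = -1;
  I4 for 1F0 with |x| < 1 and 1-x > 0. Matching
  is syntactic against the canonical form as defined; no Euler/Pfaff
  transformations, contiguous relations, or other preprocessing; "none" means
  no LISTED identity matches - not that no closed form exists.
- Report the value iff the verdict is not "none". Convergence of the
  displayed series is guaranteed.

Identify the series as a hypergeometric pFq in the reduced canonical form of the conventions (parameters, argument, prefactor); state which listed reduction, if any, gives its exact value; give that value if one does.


Classification (C = \frac{6}{11}): 2F1 with upper {-\frac{1}{2}, 1}, lower {\frac{3}{4}}, argument x = \frac{1}{2}. Verdict: none here - no I1-I6 shape fits x = \frac{1}{2} with lower {\frac{3}{4}}.

Key step: from the first term \frac{6}{11}: the factorial ratio (prefactor 6/11) (k+a-1)!/(a-1)! is a rising factorial (a)_k.
Adjacent-term ratio: r(k) = \frac{1}{2} * (k-\frac{1}{2}) (k+1) / [(k+\frac{3}{4}) (k+1)] ; factor over Q: parameters, x = \frac{1}{2}, and C = \frac{6}{11}.


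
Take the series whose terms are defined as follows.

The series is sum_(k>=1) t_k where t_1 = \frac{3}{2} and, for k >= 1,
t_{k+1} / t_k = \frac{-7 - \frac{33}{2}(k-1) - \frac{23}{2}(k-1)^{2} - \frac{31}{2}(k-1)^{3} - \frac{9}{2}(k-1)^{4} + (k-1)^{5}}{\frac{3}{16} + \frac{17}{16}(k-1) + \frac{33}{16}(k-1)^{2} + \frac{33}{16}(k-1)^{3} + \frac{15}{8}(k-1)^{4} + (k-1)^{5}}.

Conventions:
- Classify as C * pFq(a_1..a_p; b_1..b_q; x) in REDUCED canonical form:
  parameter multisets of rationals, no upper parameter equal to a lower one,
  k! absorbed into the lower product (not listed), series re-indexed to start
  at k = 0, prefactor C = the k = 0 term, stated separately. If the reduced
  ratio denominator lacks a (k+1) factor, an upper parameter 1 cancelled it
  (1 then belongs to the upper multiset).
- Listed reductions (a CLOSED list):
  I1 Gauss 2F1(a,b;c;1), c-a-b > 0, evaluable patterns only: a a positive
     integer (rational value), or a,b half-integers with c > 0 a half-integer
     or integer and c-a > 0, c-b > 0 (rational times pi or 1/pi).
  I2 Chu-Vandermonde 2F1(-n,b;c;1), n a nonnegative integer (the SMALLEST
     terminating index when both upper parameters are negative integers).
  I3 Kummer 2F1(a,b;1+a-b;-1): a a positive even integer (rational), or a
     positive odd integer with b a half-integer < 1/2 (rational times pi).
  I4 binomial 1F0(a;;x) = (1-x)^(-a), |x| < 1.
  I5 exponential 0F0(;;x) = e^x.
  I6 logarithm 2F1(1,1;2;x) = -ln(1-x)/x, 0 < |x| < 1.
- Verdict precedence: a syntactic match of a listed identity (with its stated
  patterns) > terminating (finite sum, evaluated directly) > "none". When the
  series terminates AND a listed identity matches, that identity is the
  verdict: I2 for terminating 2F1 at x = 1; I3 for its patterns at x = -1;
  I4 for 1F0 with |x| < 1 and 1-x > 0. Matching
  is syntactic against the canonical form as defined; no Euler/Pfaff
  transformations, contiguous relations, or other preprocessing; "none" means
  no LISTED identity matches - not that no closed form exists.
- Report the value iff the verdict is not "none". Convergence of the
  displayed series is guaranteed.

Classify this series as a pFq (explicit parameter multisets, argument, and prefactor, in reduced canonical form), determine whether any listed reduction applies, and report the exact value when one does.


With C = \frac{3}{2}: the canonical form is 2F1(-7, 2; \frac{3}{8}; 1). Verdict: the Chu-Vandermonde identity I2 matches (terminating 2F1 at x = 1 with n = 7, b = 2, c = \frac{3}{8}). Sum: \frac{65}{1462}.

First insight: t_0 = \frac{3}{2} here, and the parameter 1/2 appears in both the upper and lower lists and cancels (alongside the other common factor).
Adjacent-term ratio: r(k) = 1 * (k-7) (k+2) / [(k+\frac{3}{8}) (k+1)] ; factor over Q: parameters, x = 1, and C = \frac{3}{2}.


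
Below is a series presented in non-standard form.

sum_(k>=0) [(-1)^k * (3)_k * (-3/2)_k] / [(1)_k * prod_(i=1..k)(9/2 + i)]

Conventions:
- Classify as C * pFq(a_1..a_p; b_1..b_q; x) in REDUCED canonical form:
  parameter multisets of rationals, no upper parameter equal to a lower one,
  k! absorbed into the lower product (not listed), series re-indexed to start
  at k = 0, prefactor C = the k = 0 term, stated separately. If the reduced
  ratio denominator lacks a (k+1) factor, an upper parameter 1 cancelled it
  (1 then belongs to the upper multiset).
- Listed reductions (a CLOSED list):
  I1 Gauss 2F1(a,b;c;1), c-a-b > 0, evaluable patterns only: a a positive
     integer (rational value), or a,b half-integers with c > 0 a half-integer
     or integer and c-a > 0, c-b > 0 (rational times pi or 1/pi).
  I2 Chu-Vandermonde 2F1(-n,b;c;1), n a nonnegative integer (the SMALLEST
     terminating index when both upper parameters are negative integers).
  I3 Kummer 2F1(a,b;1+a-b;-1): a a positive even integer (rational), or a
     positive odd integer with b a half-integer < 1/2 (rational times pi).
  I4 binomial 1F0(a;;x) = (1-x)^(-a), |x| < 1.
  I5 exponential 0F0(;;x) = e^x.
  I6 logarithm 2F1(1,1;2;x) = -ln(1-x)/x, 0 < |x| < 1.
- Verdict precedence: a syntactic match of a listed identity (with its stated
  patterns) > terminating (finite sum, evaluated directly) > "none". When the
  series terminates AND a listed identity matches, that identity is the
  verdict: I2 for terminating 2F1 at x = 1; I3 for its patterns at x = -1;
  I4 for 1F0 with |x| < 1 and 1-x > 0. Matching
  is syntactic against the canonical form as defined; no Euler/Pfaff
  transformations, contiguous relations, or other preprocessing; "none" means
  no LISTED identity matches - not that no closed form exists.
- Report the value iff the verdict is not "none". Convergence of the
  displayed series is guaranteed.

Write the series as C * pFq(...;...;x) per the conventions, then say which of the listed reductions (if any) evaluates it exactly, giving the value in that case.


Key observation: with t_0 = 1, (1)_k (prefactor 1) is k! itself.
Step ratio: r(k) = (-1) * (k-3/2) (k+3) / [(k+11/2) (k+1)] - rational in k, leading ratio (-1); with t_0 = 1, classification follows.

The series (x = -1) is 2F1: upper {-3/2, 3}, lower {11/2}, prefactor 1. Verdict at x = -1: Kummer (I3) matches (x = -1; c = 11/2 equals 1+a-b for upper {-3/2, 3}: listed pattern). Hence: (315/512) * pi.


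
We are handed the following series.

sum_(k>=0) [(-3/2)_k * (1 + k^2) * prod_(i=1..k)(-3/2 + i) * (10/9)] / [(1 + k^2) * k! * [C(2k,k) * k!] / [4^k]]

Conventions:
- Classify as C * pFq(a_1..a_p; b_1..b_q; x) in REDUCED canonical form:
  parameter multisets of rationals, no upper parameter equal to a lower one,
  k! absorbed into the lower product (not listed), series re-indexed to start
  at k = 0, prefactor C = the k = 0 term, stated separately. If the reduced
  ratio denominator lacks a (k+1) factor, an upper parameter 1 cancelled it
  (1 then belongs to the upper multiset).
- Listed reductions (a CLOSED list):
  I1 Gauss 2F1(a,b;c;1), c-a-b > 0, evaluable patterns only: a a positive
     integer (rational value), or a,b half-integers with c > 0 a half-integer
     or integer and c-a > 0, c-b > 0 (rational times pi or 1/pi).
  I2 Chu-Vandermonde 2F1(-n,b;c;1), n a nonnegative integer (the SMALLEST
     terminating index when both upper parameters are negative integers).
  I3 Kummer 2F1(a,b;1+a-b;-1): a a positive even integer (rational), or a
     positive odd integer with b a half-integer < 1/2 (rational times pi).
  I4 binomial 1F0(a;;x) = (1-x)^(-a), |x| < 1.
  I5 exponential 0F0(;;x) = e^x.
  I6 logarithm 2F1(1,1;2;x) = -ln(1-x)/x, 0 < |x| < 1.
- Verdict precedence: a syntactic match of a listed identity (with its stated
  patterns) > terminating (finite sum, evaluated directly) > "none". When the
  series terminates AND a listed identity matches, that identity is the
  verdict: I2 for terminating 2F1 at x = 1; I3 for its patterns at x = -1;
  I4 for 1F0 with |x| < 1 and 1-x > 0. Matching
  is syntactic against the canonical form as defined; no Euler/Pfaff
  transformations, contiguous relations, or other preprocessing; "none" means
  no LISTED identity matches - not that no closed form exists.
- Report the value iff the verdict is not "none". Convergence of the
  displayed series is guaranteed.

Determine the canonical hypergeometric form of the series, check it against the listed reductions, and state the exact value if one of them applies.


The series (x = 1) is 2F1: upper {-3/2, -1/2}, lower {1/2}, prefactor 10/9. Verdict at x = 1: the half-integer Gauss pattern (I1) matches (x = 1; upper {-3/2, -1/2} half-integers, c = 1/2 in the evaluable pattern). Its exact value is (5/6) * pi.

Key step: t_0 = 10/9 here, and the running product (C = 10/9, x = 1) telescopes to a rising factorial.
Ratio: r(k) = 1 * (k-3/2) (k-1/2) / [(k+1/2) (k+1)] ; factor over Q: parameters, x = 1, and C = 10/9.


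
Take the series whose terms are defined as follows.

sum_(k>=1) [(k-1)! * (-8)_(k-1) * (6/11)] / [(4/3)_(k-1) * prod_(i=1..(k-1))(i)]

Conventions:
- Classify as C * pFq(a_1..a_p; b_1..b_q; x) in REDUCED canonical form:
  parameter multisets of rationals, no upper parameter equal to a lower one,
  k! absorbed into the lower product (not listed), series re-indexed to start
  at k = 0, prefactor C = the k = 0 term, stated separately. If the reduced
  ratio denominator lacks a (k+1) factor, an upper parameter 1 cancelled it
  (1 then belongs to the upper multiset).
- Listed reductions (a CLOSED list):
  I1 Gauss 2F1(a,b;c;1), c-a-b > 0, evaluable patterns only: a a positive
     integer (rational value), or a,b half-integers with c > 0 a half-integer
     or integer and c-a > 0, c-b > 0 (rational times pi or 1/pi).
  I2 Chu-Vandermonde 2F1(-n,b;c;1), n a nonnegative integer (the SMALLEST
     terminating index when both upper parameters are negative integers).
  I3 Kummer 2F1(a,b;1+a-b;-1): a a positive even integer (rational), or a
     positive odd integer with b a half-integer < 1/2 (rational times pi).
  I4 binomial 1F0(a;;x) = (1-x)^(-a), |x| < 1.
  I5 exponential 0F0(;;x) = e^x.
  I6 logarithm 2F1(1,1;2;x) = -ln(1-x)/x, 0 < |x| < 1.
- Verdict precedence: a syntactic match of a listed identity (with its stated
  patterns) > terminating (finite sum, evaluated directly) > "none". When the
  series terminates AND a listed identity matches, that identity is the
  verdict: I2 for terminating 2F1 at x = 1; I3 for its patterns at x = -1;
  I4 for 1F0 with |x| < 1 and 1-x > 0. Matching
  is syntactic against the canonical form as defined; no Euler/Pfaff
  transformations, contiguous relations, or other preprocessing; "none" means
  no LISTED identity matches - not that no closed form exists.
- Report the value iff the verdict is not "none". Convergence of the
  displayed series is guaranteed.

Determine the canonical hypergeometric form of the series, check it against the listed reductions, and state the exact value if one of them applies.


At argument 1: a 2F1 with upper {-8, 1}, lower {4/3}, scaled by C = 6/11. Verdict (x = 1): Vandermonde's identity (I2) applies (terminating 2F1 at x = 1 with n = 8, b = 1, c = 4/3). Hence: 6/275.

Key step: with t_0 = 6/11, the product of the first k integers (prefactor 6/11) is k!.
Step ratio: r(k) = 1 * (k-8) (k+1) / [(k+4/3) (k+1)] ; factor over Q: parameters, x = 1, and C = 6/11.


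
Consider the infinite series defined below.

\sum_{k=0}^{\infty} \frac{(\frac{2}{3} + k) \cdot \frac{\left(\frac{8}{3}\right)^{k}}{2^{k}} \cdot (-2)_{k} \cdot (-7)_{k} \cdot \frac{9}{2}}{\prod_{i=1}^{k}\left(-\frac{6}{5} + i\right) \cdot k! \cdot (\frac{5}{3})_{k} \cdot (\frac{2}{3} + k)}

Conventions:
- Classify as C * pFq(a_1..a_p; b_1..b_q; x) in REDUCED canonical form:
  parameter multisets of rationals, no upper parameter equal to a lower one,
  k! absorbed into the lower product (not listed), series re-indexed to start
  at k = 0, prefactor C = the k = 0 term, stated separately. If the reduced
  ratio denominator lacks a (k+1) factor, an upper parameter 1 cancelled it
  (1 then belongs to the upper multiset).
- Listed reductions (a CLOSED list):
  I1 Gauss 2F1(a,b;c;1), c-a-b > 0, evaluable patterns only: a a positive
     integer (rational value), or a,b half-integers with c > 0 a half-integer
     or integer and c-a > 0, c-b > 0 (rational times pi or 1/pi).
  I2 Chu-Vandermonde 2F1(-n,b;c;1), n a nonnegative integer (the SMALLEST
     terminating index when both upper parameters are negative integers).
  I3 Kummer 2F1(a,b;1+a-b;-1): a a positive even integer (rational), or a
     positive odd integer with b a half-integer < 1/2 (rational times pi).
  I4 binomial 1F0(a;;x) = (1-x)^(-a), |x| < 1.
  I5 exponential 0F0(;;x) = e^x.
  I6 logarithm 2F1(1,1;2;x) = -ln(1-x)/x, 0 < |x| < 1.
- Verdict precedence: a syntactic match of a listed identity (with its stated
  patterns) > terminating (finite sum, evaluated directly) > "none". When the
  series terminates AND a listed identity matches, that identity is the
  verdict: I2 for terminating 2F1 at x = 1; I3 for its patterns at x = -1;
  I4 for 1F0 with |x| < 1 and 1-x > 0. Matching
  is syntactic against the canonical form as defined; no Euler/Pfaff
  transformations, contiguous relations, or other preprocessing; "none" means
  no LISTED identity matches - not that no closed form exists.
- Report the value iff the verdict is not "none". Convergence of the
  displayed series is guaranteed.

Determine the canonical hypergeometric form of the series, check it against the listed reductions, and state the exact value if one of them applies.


This is \frac{9}{2} * 2F2(-7, -2; -\frac{1}{5}, \frac{5}{3}; \frac{4}{3}) in reduced canonical form. Verdict: terminating - upper -2 stops the sum at k = 2; the 3 terms are added exactly. Its exact value is -720.

Key observation: t_0 being \frac{9}{2}, the two k-th powers (C = 9/2, x = 4/3) combine into one argument.
Adjacent-term ratio: r(k) = \frac{4}{3} * (k-7) (k-2) / [(k-\frac{1}{5}) (k+\frac{5}{3}) (k+1)] - rational in k. x = \frac{4}{3}; t_0 = \frac{9}{2}; negate the roots.


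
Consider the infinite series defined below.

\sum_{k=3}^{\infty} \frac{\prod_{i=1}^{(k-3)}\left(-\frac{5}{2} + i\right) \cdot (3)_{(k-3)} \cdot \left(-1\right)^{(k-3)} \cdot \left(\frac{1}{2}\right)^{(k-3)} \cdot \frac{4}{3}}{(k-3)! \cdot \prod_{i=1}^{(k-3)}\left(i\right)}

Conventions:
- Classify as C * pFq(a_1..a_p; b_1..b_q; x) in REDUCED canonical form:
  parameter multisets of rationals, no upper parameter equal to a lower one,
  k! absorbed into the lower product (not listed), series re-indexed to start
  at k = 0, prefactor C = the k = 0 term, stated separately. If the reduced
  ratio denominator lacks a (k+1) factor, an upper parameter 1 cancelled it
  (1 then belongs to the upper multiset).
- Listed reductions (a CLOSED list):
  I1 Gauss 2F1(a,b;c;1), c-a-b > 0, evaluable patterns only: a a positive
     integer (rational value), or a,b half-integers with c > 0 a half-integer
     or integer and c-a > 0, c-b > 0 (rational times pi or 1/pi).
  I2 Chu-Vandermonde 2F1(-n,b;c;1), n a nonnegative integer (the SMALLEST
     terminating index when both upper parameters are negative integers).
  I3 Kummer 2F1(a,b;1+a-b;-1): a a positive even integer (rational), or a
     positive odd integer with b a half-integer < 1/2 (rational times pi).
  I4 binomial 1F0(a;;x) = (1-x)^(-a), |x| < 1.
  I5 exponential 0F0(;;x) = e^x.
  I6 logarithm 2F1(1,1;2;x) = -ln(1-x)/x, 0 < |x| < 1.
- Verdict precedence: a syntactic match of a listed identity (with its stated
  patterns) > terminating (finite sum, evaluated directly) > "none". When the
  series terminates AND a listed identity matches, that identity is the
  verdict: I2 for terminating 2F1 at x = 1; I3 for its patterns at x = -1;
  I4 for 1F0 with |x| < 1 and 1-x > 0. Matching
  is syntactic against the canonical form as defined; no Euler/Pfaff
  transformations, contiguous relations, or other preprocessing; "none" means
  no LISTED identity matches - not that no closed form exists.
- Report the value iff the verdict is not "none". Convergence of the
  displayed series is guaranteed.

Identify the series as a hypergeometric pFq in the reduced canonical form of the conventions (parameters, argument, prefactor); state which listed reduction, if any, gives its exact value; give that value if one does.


Classification (C = \frac{4}{3}): 2F1 with upper {-\frac{3}{2}, 3}, lower {1}, argument x = -\frac{1}{2}. Verdict: none. A 2F1 with upper {-\frac{3}{2}, 3} fits none of I1-I6 at x = -\frac{1}{2}; the sum runs forever.

Structural cue: t_0 = \frac{4}{3} here, and the lower running product (prefactor 4/3) is a rising factorial.
Ratio: r(k) = -\frac{1}{2} * (k-\frac{3}{2}) (k+3) / [(k+1) (k+1)] - poly over poly, x = -\frac{1}{2} from leading terms; C = \frac{4}{3} at k = 0.


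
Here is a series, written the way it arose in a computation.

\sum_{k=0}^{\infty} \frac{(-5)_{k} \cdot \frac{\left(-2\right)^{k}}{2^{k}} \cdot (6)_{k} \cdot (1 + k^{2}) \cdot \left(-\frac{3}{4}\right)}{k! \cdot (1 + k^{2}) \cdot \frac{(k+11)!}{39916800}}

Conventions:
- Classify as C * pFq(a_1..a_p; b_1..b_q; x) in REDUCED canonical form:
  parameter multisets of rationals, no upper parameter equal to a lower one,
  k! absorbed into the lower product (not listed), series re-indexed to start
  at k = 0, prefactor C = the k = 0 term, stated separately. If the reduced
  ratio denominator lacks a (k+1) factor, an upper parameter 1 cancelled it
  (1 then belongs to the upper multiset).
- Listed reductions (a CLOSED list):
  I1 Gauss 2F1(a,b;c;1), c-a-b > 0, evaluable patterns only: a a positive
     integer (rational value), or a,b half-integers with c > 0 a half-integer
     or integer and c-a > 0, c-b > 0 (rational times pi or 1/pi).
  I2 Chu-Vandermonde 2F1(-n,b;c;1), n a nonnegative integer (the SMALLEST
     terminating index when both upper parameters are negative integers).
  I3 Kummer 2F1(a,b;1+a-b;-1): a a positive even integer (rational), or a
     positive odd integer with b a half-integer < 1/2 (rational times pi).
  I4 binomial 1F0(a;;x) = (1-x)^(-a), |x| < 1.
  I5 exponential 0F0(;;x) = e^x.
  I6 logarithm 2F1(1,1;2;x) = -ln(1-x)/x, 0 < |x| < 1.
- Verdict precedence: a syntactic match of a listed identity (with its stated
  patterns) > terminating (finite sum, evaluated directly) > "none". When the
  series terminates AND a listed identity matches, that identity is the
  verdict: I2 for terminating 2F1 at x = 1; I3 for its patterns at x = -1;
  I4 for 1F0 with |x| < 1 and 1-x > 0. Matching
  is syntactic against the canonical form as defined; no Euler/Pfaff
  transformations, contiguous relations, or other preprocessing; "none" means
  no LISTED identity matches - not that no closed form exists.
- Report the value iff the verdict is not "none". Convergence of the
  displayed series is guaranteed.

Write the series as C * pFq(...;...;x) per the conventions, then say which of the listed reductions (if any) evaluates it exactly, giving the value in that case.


This is -\frac{3}{4} * 2F1(-5, 6; 12; -1) in reduced canonical form. Verdict (x = -1): the Kummer evaluation I3 applies (x = -1; c = 12 equals 1+a-b for upper {-5, 6}: listed pattern). Value: -\frac{99}{16}.

First insight: t_0 = -\frac{3}{4} here, and the factor k^2 + 1 cancels (top and bottom), leaving C = -3/4.
Adjacent-term ratio: r(k) = -1 * (k-5) (k+6) / [(k+12) (k+1)] - rational in k, leading ratio -1; with t_0 = -\frac{3}{4}, classification follows.


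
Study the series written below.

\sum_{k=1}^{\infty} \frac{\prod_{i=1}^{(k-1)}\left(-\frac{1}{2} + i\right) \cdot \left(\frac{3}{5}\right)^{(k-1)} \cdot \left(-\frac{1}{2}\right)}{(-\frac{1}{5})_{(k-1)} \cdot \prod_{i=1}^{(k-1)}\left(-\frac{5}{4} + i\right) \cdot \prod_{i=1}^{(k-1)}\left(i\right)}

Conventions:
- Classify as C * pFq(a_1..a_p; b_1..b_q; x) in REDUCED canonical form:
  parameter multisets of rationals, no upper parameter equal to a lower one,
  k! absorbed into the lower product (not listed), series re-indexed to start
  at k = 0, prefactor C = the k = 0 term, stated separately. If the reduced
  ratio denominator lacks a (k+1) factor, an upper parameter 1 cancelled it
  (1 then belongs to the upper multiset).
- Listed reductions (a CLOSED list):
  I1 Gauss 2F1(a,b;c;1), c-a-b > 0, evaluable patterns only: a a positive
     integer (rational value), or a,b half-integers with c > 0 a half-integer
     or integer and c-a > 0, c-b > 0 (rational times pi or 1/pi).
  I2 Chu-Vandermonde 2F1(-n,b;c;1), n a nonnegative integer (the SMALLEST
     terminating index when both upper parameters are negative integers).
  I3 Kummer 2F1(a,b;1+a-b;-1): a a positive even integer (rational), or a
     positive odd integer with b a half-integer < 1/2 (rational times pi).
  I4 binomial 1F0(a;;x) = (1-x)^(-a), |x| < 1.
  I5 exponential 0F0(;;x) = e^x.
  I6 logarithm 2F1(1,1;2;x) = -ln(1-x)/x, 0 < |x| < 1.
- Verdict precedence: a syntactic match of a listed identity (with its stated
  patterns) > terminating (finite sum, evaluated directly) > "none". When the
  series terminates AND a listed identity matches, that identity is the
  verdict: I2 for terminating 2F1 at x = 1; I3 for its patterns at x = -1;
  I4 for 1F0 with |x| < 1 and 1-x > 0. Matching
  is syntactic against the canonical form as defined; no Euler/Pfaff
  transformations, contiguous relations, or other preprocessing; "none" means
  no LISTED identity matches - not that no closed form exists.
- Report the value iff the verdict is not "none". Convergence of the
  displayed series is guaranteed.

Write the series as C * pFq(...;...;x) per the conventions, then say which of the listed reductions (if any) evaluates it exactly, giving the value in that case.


Reduced: x = \frac{3}{5}, 1F2, upper = {\frac{1}{2}}, lower = {-\frac{1}{4}, -\frac{1}{5}}, C = -\frac{1}{2}. Verdict: none. No listed pattern accepts 1F2(\frac{1}{2}; -\frac{1}{4}, -\frac{1}{5}; \frac{3}{5}).

Key step: t_0 being -\frac{1}{2}, the product of the first k integers (C = -1/2, x = 3/5) is k!.
Consecutive-term ratio: r(k) = \frac{3}{5} * (k+\frac{1}{2}) / [(k-\frac{1}{4}) (k-\frac{1}{5}) (k+1)] - rational in k, leading ratio \frac{3}{5}; with t_0 = -\frac{1}{2}, classification follows.


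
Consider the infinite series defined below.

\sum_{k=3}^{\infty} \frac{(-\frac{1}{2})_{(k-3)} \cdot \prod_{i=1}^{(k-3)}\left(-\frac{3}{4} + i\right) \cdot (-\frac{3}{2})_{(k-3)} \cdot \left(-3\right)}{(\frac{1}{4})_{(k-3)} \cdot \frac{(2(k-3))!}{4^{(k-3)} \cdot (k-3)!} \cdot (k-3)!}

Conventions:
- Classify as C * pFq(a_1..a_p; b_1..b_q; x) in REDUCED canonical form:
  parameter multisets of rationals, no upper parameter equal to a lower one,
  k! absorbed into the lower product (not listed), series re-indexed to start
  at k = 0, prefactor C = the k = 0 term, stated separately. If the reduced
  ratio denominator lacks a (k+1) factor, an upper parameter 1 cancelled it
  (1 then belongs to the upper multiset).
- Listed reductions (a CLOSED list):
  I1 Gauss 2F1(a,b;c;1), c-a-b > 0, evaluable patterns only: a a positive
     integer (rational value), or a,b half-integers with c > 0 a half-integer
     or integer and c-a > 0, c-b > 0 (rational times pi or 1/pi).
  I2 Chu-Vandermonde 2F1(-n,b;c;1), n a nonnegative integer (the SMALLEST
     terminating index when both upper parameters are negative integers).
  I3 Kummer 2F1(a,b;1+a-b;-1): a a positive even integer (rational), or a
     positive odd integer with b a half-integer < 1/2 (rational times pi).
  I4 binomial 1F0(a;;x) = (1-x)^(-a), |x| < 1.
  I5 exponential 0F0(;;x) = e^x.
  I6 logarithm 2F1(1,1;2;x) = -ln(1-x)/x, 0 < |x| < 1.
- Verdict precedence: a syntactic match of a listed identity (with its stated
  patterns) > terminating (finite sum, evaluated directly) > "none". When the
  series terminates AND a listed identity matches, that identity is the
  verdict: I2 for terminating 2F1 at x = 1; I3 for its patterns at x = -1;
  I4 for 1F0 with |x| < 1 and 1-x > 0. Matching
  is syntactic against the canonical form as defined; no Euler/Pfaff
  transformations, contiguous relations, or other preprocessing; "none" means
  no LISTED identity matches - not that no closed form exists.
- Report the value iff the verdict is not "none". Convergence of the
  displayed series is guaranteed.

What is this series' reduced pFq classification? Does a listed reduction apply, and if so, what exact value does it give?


With C = -3: the canonical form is 2F1(-\frac{3}{2}, -\frac{1}{2}; \frac{1}{2}; 1). Verdict: Gauss's theorem I1 (half-integer case) fires (x = 1; upper {-\frac{3}{2}, -\frac{1}{2}} half-integers, c = \frac{1}{2} in the evaluable pattern). Sum: \left(-\frac{9}{4}\right) \cdot \pi.

Structural cue: from the first term -3: the lower (2k)!/(4^k k!) block (C = -3, x = 1) is (1/2)_k.
Consecutive-term ratio: r(k) = 1 * (k-\frac{3}{2}) (k-\frac{1}{2}) / [(k+\frac{1}{2}) (k+1)] - poly over poly, x = 1 from leading terms; C = -3 at k = 0.


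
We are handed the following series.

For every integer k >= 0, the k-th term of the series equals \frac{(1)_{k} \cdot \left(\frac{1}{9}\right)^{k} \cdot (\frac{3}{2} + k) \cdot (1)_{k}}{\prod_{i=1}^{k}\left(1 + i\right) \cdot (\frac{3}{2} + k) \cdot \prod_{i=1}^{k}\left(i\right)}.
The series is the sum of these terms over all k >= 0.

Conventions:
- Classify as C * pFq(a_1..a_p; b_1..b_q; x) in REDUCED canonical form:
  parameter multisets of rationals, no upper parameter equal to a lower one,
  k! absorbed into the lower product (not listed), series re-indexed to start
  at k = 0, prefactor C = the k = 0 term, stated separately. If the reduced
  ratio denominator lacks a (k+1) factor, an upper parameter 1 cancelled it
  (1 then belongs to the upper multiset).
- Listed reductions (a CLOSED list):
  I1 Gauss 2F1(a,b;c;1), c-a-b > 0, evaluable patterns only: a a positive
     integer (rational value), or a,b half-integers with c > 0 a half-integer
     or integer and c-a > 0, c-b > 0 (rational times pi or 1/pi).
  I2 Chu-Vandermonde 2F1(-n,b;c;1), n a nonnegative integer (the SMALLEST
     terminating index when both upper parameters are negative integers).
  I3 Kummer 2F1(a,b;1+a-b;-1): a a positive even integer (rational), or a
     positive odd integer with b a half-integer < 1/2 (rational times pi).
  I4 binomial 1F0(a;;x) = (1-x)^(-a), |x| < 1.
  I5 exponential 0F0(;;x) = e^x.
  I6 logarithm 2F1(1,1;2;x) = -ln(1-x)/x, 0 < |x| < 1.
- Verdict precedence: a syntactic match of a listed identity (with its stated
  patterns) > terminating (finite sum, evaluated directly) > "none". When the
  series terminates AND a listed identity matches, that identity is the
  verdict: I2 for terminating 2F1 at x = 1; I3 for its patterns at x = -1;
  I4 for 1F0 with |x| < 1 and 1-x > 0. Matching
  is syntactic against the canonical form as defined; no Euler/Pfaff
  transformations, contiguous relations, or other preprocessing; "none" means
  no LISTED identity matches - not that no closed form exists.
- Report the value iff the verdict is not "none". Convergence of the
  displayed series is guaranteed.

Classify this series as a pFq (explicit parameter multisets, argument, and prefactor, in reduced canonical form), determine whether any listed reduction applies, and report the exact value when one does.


At argument \frac{1}{9}: a 2F1 with upper {1, 1}, lower {2}, scaled by C = 1. Verdict: the logarithmic series (I6) applies (the logarithm: parameters (1,1;2), x = \frac{1}{9}). Value: \left(-9\right) \cdot \ln\left(\frac{8}{9}\right).

First insight: from the first term 1: the lower running product (prefactor 1) is a rising factorial.
Step ratio: r(k) = \frac{1}{9} * (k+1) (k+1) / [(k+2) (k+1)] - rational in k. x = \frac{1}{9}; t_0 = 1; negate the roots.


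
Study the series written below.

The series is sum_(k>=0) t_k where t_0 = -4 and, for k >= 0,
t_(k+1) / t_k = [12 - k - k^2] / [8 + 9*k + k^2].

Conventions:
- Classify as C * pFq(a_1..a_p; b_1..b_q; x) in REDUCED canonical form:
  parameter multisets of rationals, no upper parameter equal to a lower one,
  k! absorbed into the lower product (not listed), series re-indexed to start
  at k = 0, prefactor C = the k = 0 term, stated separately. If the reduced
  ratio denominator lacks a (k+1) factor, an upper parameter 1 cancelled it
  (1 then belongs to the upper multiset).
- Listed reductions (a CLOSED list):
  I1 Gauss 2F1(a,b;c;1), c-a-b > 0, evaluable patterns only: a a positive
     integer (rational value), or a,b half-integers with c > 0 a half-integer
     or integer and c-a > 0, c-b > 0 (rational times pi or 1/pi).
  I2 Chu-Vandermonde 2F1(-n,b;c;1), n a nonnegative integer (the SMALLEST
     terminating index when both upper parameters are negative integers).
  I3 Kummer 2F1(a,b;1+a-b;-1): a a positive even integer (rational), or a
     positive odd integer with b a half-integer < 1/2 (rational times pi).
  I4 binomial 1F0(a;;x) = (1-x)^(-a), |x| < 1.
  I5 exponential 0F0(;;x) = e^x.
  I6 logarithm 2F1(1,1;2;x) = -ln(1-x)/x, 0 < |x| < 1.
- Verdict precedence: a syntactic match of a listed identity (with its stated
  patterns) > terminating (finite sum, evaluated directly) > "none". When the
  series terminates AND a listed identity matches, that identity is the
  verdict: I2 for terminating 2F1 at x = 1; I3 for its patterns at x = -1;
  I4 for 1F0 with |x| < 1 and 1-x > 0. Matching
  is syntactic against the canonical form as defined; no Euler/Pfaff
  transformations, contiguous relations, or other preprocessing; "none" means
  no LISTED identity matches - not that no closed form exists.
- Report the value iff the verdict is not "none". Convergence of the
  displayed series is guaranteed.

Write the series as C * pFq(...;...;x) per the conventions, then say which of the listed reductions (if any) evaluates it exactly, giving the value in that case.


Reduced: x = -1, 2F1, upper = {-3, 4}, lower = {8}, C = -4. Verdict: Kummer (I3) applies (x = -1; c = 8 equals 1+a-b for upper {-3, 4}: listed pattern). Value: -14.

Structural cue: t_0 being -4, the expanded ratio factors over Q; prefactor -4, roots give parameters.
Consecutive-term ratio: r(k) = (-1) * (k-3) (k+4) / [(k+8) (k+1)] ; factor over Q: parameters, x = (-1), and C = -4.


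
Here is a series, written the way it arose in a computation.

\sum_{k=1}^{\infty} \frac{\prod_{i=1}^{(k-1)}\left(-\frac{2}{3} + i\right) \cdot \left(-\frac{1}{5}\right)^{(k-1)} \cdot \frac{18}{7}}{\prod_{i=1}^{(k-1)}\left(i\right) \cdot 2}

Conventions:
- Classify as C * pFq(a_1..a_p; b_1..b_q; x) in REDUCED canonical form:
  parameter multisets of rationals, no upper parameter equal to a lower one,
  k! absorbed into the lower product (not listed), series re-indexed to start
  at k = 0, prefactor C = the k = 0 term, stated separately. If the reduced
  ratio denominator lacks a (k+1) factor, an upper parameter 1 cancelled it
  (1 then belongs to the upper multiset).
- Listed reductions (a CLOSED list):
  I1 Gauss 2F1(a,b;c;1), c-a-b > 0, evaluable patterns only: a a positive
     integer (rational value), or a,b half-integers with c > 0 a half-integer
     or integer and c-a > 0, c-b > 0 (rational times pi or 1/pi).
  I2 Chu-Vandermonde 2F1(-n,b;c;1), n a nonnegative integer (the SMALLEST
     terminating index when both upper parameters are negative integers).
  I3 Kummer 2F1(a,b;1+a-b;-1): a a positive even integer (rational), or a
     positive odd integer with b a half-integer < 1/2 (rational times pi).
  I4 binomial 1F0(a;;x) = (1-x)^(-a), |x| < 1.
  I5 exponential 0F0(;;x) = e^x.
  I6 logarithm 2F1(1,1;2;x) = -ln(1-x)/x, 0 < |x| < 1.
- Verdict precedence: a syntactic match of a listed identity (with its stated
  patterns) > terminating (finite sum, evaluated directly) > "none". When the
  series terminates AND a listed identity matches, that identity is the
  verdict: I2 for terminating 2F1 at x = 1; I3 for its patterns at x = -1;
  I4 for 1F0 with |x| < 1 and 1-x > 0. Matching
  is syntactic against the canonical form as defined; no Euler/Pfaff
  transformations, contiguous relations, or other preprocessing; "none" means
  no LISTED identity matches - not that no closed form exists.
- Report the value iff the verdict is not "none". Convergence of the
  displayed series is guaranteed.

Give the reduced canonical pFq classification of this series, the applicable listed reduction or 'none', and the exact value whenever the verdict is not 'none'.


Reduced: x = -\frac{1}{5}, 1F0, upper = {\frac{1}{3}}, lower = {-}, C = \frac{9}{7}. Verdict: this is the binomial series (I4) (the 1F0 binomial series: exponent -1/3, x = -\frac{1}{5}). Its exact value is \frac{9}{7} \cdot \left(\frac{6}{5}\right)^{-\frac{1}{3}}.

Structural cue: t_0 = \frac{9}{7} here, and the product of the first k integers (prefactor 9/7) is k!.
Ratio: r(k) = -\frac{1}{5} * (k+\frac{1}{3}) / [(k+1)] - rational; roots negated = parameters, x = -\frac{1}{5}, C = \frac{9}{7}.


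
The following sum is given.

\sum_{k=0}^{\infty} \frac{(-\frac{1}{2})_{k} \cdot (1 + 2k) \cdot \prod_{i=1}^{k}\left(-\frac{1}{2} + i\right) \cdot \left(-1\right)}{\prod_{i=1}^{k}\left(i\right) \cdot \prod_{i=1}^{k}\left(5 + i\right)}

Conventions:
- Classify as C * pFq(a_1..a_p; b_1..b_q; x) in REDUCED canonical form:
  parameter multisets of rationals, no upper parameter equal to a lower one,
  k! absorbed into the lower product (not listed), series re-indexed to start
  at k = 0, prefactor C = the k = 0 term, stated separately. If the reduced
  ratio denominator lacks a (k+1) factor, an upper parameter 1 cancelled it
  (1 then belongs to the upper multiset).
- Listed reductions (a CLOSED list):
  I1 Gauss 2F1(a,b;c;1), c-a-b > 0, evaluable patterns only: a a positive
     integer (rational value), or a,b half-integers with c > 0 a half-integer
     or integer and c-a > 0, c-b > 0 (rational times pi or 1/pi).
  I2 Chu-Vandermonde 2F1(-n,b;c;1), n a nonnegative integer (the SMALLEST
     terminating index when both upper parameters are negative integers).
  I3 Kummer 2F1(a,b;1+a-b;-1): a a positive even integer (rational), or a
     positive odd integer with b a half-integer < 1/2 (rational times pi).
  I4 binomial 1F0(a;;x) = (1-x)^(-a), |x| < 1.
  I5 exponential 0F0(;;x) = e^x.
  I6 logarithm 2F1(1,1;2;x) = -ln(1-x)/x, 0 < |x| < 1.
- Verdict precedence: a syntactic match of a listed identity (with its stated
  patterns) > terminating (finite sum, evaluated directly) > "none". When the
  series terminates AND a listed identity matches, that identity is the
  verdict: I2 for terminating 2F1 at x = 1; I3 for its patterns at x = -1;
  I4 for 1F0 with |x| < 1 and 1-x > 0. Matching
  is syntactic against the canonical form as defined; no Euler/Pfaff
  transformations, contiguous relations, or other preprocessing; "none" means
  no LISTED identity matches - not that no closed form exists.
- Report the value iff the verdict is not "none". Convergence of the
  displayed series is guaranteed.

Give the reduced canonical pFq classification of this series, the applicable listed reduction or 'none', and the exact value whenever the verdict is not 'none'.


The series (x = 1) is 2F1: upper {-\frac{1}{2}, \frac{3}{2}}, lower {6}, prefactor -1. Verdict: the half-integer Gauss pattern (I1) applies (x = 1; upper {-\frac{1}{2}, \frac{3}{2}} half-integers, c = 6 in the evaluable pattern). Sum: \left(-\frac{65536}{24255}\right) / \pi.

First insight: t_0 being -1, the (2k+1) factor (C = -1) shifts (1/2)_k to (3/2)_k.
Consecutive-term ratio: r(k) = 1 * (k-\frac{1}{2}) (k+\frac{3}{2}) / [(k+6) (k+1)] - rational in k. x = 1; t_0 = -1; negate the roots.


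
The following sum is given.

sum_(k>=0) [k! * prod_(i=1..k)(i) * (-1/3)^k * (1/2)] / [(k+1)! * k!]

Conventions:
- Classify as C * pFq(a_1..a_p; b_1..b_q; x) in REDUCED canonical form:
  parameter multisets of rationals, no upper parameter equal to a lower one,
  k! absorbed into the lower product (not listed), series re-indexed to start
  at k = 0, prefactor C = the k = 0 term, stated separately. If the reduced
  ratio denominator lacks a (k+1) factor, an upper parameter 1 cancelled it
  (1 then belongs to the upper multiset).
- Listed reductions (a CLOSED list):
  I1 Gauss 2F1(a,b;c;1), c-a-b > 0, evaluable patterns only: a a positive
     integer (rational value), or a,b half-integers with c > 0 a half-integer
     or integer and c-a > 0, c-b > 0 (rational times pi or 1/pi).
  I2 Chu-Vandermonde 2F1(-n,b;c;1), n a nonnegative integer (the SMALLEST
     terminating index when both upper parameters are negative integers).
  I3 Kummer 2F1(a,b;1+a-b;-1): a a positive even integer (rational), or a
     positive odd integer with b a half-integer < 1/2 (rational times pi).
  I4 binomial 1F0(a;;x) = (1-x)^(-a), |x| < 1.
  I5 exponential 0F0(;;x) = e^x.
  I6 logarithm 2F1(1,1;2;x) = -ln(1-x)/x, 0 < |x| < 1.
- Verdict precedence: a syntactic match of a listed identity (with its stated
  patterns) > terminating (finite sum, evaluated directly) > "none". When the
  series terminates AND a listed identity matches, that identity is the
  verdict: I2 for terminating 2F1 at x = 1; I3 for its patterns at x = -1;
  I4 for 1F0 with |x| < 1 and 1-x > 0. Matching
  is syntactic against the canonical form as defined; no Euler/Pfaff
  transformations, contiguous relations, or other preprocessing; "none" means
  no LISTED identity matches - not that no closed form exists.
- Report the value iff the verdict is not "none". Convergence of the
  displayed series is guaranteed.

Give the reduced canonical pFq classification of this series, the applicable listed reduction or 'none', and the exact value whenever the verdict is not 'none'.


At argument -1/3: a 2F1 with upper {1, 1}, lower {2}, scaled by C = 1/2. Verdict: this is the I6 logarithm reduction (the logarithm: parameters (1,1;2), x = -1/3). Hence: (3/2) * ln(4/3).

Structural cue: t_0 being 1/2, the denominator's factorial ratio (C = 1/2) is a lower Pochhammer.
Ratio: r(k) = (-1/3) * (k+1) (k+1) / [(k+2) (k+1)] - poly over poly, x = (-1/3) from leading terms; C = 1/2 at k = 0.


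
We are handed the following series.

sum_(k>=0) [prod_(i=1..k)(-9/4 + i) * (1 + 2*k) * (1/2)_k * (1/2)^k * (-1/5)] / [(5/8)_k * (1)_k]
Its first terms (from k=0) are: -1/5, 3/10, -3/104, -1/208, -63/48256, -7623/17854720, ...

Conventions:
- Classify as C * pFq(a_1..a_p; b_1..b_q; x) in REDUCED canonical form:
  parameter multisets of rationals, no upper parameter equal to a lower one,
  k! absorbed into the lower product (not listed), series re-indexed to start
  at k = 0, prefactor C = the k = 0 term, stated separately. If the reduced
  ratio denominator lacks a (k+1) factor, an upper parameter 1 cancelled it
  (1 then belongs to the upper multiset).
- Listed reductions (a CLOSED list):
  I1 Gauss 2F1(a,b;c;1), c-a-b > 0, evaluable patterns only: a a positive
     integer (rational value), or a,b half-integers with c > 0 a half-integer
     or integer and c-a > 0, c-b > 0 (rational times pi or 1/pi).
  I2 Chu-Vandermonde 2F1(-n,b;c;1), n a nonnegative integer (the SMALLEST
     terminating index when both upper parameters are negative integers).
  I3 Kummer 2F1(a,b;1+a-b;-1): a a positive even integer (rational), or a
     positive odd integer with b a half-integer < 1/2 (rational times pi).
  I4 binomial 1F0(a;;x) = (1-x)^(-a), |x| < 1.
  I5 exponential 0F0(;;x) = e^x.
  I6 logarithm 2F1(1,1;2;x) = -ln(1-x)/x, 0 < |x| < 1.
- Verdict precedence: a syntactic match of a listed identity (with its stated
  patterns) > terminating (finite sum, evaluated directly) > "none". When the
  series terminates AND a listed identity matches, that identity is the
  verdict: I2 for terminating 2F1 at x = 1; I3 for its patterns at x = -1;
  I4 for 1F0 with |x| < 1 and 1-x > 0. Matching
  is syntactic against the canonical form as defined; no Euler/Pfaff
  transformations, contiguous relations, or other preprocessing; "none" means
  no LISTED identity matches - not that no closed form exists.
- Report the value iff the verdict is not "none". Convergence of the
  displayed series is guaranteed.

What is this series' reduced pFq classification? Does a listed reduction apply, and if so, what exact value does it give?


Canonical form: C = -1/5 times 2F1 with upper {-5/4, 3/2}, lower {5/8}, x = 1/2. Verdict: none here - no I1-I6 shape fits x = 1/2 with lower {5/8}.

The tell: from the first term -1/5: the running product (prefactor -1/5) telescopes to a rising factorial.
Term ratio: r(k) = (1/2) * (k-5/4) (k+3/2) / [(k+5/8) (k+1)] - poly over poly, x = (1/2) from leading terms; C = -1/5 at k = 0.
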